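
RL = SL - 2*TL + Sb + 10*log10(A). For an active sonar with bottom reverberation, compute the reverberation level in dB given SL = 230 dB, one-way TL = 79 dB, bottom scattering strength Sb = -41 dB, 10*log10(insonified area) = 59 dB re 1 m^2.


RL = SL - 2*TL + Sb + 10*log10(A) = 230 - 2*79 + (-41) + 59 = 90

90 dB


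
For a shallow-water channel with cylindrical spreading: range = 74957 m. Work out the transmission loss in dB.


TL = 10*log10(74957) = 48.75

48.75 dB


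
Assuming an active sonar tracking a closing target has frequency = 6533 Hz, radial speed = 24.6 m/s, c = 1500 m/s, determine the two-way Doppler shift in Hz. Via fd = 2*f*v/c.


214.28 Hz


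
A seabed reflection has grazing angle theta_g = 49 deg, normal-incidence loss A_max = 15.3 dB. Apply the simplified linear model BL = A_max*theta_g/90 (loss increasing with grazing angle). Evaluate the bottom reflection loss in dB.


BL = A_max * theta_g / 90 = 15.3 * 49 / 90 = 8.33

8.33 dB


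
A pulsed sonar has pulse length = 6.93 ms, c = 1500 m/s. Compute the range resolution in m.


dR = c*tau/2 = 1500 * 6.93e-3 / 2 = 5.1975

5.1975 m


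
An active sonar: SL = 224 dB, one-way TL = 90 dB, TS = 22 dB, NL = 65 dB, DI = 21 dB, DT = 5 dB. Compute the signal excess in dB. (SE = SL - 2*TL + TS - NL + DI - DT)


17 dB


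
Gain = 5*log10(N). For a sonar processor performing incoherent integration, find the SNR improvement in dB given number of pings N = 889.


14.74 dB


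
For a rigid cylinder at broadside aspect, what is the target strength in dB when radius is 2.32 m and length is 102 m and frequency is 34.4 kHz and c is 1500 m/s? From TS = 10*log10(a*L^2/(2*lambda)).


54.42 dB


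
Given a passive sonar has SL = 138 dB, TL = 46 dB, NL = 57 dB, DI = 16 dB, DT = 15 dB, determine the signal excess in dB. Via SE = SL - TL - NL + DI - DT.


SE = SL - TL - NL + DI - DT = 138 - 46 - 57 + 16 - 15 = 36

36 dB


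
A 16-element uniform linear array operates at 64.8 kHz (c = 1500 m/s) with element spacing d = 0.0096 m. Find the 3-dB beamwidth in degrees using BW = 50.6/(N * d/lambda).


Step 1: lambda = 1500/64800 = 0.02315 m
Step 2: d/lambda = 0.0096/0.02315 = 0.4147
Step 3: BW = 50.6/(N * d/lambda) = 50.6/(16 * 0.4147) = 7.63

7.63 deg


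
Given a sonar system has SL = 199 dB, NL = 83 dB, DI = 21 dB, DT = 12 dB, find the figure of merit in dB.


125 dB


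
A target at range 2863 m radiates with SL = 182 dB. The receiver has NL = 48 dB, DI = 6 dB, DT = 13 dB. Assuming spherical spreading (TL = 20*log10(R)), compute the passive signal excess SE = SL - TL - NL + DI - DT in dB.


Step 1: TL = 20*log10(2863) = 69.14 dB
Step 2: SE = 182 - 69.14 - 48 + 6 - 13 = 57.86

57.86 dB


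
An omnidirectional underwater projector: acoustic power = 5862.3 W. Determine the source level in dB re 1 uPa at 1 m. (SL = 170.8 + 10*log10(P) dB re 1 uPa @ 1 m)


SL = 170.8 + 10*log10(5862.3) = 170.8 + 37.68 = 208.48

208.48 dB


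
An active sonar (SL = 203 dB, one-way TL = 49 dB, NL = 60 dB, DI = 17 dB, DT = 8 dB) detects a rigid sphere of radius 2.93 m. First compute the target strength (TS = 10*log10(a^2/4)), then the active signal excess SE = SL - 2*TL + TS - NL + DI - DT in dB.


Step 1: TS = 10*log10(2.93^2/4) = 3.32 dB
Step 2: SE = SL - 2*TL + TS - NL + DI - DT = 203 - 2*49 + (3.32) - 60 + 17 - 8 = 57.32

57.32 dB


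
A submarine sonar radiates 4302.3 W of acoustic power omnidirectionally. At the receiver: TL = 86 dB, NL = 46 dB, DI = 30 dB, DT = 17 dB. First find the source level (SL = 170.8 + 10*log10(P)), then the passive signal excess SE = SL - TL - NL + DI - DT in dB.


Step 1: SL = 170.8 + 10*log10(4302.3) = 207.14 dB
Step 2: SE = SL - TL - NL + DI - DT = 207.14 - 86 - 46 + 30 - 17 = 88.14

88.14 dB


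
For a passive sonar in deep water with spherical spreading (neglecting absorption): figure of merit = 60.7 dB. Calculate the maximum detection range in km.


At max range FOM = TL, so 20*log10(R) = 60.7
R = 10^(60.7/20) = 1083.93 m = 1.08 km

1.08 km


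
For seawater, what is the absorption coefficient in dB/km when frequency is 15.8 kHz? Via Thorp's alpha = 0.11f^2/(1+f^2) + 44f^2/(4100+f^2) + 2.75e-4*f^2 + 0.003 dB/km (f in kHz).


f^2 = 249.64
alpha = 0.11*249.64/(1+249.64) + 44*249.64/(4100+249.64) + 2.75e-4*249.64 + 0.003 = 2.707

2.707 dB/km


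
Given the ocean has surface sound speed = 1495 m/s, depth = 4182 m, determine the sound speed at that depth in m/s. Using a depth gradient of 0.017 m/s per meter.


c = 1495 + 0.017 * 4182 = 1566.094

1566.094 m/s


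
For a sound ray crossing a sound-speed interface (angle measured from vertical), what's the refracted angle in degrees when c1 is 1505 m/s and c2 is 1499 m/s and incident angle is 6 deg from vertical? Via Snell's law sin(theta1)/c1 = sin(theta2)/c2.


5.98 deg


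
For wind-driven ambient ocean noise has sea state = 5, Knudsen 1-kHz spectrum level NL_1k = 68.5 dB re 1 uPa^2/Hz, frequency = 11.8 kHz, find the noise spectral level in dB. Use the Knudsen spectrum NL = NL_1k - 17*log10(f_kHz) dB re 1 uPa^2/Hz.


50.28 dB


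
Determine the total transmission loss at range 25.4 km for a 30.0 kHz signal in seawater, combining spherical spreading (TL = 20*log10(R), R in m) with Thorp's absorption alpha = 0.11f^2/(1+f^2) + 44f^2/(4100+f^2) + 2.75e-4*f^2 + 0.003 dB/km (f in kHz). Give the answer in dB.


Step 1 (Thorp): alpha = 0.11*900.0/(1+900.0) + 44*900.0/(4100+900.0) + 2.75e-4*900.0 + 0.003 = 8.2804 dB/km
Step 2: TL_spread = 20*log10(25400) = 88.1 dB
Step 3: TL_abs = alpha*R = 8.2804 * 25.4 = 210.32 dB
Step 4: TL_total = 88.1 + 210.32 = 298.42

298.42 dB


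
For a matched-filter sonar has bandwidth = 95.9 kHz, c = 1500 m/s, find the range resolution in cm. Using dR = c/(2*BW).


dR = c/(2*BW) = 1500 / (2 * 95.9e3) = 0.0078 m = 0.78 cm

0.78 cm


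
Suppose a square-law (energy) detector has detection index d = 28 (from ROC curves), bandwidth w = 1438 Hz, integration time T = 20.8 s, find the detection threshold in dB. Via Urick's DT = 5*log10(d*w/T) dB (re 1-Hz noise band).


16.43 dB


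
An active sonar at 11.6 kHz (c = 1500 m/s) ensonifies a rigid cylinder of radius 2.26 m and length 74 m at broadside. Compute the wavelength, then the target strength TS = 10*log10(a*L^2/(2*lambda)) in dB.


Step 1: lambda = c/f = 1500/11600 = 0.12931 m
Step 2: TS = 10*log10(a*L^2/(2*lambda)) = 10*log10(2.26*74^2/(2*0.12931)) = 46.8

46.8 dB


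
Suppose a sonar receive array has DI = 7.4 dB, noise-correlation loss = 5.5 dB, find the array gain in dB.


1.9 dB


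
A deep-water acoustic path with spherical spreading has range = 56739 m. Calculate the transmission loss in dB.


TL = 20*log10(56739) = 95.08

95.08 dB


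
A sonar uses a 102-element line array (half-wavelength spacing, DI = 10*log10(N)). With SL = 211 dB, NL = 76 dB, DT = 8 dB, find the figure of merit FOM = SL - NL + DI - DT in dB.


Step 1: DI = 10*log10(102) = 20.09 dB
Step 2: FOM = SL - NL + DI - DT = 211 - 76 + 20.09 - 8 = 147.09

147.09 dB


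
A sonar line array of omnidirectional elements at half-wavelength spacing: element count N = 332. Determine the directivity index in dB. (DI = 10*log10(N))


DI = 10*log10(332) = 25.21

25.21 dB


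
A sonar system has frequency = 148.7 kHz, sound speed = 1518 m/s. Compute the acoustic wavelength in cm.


1.02 cm


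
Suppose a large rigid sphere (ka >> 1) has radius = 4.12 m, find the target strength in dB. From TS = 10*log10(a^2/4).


TS = 10*log10(4.12^2 / 4) = 10*log10(4.2436) = 6.28

6.28 dB


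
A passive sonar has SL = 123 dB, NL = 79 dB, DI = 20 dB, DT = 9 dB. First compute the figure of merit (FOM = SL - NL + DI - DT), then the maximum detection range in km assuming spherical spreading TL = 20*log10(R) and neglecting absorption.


Step 1: FOM = SL - NL + DI - DT = 123 - 79 + 20 - 9 = 55 dB
Step 2: at max range FOM = TL = 20*log10(R), so R = 10^(55/20) = 562.34 m = 0.56 km

0.56 km


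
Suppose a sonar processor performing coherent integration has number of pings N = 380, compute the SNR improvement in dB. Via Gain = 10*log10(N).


Gain = 10*log10(380) = 25.8

25.8 dB


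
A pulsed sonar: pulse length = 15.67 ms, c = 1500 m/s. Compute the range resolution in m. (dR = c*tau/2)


dR = c*tau/2 = 1500 * 15.67e-3 / 2 = 11.7525

11.7525 m


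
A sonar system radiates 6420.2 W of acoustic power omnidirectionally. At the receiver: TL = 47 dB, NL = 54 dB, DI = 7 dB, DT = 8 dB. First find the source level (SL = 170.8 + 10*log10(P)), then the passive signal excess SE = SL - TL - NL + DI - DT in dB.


Step 1: SL = 170.8 + 10*log10(6420.2) = 208.88 dB
Step 2: SE = SL - TL - NL + DI - DT = 208.88 - 47 - 54 + 7 - 8 = 106.88

106.88 dB


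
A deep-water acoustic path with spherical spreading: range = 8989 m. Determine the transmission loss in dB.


TL = 20*log10(8989) = 79.07

79.07 dB


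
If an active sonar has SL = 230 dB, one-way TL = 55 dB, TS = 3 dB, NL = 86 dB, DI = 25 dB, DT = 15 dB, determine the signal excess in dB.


47 dB


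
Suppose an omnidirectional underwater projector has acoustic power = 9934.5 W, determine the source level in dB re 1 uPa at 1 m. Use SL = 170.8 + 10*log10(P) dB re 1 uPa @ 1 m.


SL = 170.8 + 10*log10(9934.5) = 170.8 + 39.97 = 210.77

210.77 dB


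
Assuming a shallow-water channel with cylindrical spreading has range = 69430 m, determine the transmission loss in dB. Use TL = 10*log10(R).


TL = 10*log10(69430) = 48.42

48.42 dB


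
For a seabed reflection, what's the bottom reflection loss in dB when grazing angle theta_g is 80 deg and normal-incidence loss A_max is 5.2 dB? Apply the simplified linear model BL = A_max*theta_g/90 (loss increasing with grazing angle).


BL = A_max * theta_g / 90 = 5.2 * 80 / 90 = 4.62

4.62 dB


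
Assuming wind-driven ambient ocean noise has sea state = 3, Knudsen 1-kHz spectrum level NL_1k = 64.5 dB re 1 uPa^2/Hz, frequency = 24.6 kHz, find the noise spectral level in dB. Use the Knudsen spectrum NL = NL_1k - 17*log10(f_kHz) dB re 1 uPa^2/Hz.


NL = NL_1k - 17*log10(f_kHz) = 64.5 - 17*log10(24.6) = 64.5 - (23.65) = 40.85

40.85 dB


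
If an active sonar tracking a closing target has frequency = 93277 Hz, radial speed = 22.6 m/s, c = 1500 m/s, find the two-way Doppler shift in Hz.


fd = 2*f*v/c = 2 * 93277 * 22.6 / 1500 = 2810.75

2810.75 Hz


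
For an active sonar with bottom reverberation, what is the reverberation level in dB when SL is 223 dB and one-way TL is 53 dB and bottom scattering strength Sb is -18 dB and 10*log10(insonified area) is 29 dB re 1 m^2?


RL = SL - 2*TL + Sb + 10*log10(A) = 223 - 2*53 + (-18) + 29 = 128

128 dB


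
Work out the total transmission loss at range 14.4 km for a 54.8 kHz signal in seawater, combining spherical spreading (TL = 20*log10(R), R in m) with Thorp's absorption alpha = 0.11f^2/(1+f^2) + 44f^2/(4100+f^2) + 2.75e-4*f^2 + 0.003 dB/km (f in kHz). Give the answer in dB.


Step 1 (Thorp): alpha = 0.11*3003.04/(1+3003.04) + 44*3003.04/(4100+3003.04) + 2.75e-4*3003.04 + 0.003 = 19.5412 dB/km
Step 2: TL_spread = 20*log10(14400) = 83.17 dB
Step 3: TL_abs = alpha*R = 19.5412 * 14.4 = 281.39 dB
Step 4: TL_total = 83.17 + 281.39 = 364.56

364.56 dB


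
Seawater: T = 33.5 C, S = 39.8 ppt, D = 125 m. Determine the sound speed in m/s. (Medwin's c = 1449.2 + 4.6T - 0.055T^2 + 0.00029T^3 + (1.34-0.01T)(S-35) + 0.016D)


c = 1449.2 + 4.6*33.5 - 0.055*33.5^2 + 0.00029*33.5^3 + (1.34 - 0.01*33.5)*(39.8 - 35) + 0.016*125 = 1559.3

1559.3 m/s


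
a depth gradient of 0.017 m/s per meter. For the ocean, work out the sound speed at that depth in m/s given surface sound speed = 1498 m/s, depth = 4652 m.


c = 1498 + 0.017 * 4652 = 1577.084

1577.084 m/s


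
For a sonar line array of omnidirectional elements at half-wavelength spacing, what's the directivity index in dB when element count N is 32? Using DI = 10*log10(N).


DI = 10*log10(32) = 15.05

15.05 dB


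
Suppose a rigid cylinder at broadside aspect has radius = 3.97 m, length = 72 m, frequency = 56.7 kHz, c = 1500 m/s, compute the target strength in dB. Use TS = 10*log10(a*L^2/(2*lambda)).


lambda = 1500/56700 = 0.02646 m
TS = 10*log10(3.97*72^2/(2*0.02646)) = 55.9

55.9 dB


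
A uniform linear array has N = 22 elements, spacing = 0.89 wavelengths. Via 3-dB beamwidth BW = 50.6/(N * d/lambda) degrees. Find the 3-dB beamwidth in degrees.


2.58 deg


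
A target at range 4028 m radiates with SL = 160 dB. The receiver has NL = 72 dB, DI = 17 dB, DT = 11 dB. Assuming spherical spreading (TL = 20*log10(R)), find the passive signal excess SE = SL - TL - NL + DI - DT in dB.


21.9 dB


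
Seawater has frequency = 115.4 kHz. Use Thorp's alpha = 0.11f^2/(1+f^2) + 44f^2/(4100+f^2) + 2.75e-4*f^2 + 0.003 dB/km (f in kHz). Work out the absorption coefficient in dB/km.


f^2 = 13317.16
alpha = 0.11*13317.16/(1+13317.16) + 44*13317.16/(4100+13317.16) + 2.75e-4*13317.16 + 0.003 = 37.418

37.418 dB/km


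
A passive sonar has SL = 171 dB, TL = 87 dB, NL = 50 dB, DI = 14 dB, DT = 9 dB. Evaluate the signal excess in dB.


SE = SL - TL - NL + DI - DT = 171 - 87 - 50 + 14 - 9 = 39

39 dB


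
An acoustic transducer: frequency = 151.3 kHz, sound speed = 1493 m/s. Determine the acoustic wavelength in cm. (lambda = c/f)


lambda = c/f = 1493 / 151300 = 0.0099 m = 0.99 cm

0.99 cm


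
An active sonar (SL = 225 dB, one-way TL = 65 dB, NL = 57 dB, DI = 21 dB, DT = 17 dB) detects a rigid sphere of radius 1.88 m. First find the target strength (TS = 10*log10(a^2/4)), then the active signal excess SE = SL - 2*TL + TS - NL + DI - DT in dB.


Step 1: TS = 10*log10(1.88^2/4) = -0.54 dB
Step 2: SE = SL - 2*TL + TS - NL + DI - DT = 225 - 2*65 + (-0.54) - 57 + 21 - 17 = 41.46

41.46 dB


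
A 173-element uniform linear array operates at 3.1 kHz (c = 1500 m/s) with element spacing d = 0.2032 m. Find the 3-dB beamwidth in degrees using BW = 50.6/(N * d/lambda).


Step 1: lambda = 1500/3100 = 0.48387 m
Step 2: d/lambda = 0.2032/0.48387 = 0.4199
Step 3: BW = 50.6/(N * d/lambda) = 50.6/(173 * 0.4199) = 0.7

0.7 deg


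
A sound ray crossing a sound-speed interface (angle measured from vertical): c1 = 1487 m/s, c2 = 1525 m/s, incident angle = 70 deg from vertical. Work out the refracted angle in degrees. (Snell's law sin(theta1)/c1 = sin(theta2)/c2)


sin(theta2) = (c2/c1)*sin(theta1) = (1525/1487)*sin(70 deg) = 0.96371
theta2 = arcsin(0.96371) = 74.52

74.52 deg


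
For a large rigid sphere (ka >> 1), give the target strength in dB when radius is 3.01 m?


TS = 10*log10(3.01^2 / 4) = 10*log10(2.265025) = 3.55

3.55 dB


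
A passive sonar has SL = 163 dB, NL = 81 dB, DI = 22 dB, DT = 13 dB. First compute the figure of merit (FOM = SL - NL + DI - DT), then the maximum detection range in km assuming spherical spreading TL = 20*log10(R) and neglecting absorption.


Step 1: FOM = SL - NL + DI - DT = 163 - 81 + 22 - 13 = 91 dB
Step 2: at max range FOM = TL = 20*log10(R), so R = 10^(91/20) = 35481.34 m = 35.48 km

35.48 km


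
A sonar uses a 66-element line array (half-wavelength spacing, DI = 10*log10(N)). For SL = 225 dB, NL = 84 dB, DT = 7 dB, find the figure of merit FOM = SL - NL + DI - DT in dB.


Step 1: DI = 10*log10(66) = 18.2 dB
Step 2: FOM = SL - NL + DI - DT = 225 - 84 + 18.2 - 7 = 152.2

152.2 dB


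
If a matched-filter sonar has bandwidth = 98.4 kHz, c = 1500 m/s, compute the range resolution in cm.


dR = c/(2*BW) = 1500 / (2 * 98.4e3) = 0.0076 m = 0.76 cm

0.76 cm


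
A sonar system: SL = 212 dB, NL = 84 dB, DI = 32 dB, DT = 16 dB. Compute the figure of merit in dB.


FOM = SL - NL + DI - DT = 212 - 84 + 32 - 16 = 144

144 dB


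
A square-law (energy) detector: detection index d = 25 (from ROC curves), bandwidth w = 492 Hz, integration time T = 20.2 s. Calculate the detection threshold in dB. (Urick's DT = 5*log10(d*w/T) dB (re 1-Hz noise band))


DT = 5*log10(d*w/T) = 5*log10(25 * 492 / 20.2) = 5*log10(608.91) = 13.92

13.92 dB


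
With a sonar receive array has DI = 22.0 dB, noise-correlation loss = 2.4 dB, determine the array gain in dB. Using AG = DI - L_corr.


AG = DI - L_corr = 22.0 - 2.4 = 19.6

19.6 dB


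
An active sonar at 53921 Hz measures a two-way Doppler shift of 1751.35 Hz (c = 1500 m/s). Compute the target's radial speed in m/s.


From fd = 2*f*v/c, v = c*fd/(2*f) = 1500 * 1751.35 / (2*53921) = 24.36

24.36 m/s


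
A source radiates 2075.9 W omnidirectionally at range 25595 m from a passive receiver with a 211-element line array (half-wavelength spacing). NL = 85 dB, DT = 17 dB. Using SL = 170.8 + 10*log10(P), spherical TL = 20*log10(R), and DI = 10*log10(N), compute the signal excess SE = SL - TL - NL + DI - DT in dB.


Step 1: SL = 170.8 + 10*log10(2075.9) = 203.97 dB
Step 2: TL = 20*log10(25595) = 88.16 dB
Step 3: DI = 10*log10(211) = 23.24 dB
Step 4: SE = SL - TL - NL + DI - DT = 203.97 - 88.16 - 85 + 23.24 - 17 = 37.05

37.05 dB


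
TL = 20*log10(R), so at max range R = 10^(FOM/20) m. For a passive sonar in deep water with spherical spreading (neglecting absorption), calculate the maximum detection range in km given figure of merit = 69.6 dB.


3.02 km


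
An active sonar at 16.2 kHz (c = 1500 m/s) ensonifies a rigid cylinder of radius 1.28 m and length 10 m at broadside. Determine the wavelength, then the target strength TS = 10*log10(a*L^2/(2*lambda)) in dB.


Step 1: lambda = c/f = 1500/16200 = 0.09259 m
Step 2: TS = 10*log10(a*L^2/(2*lambda)) = 10*log10(1.28*10^2/(2*0.09259)) = 28.4

28.4 dB


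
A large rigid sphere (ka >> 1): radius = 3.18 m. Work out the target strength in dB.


TS = 10*log10(3.18^2 / 4) = 10*log10(2.5281) = 4.03

4.03 dB


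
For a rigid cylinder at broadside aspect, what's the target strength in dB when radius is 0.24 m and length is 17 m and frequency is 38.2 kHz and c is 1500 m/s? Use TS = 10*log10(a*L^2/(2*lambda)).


29.46 dB


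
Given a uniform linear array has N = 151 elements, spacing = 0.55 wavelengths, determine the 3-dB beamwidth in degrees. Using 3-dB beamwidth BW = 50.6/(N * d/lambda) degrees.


BW = 50.6 / (151 * 0.55) = 50.6 / 83.05 = 0.61

0.61 deg


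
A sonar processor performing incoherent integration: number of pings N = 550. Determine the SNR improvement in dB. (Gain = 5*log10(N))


Gain = 5*log10(550) = 13.7

13.7 dB


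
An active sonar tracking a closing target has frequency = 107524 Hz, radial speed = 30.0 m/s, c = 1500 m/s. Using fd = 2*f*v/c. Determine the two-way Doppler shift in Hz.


fd = 2*f*v/c = 2 * 107524 * 30.0 / 1500 = 4300.96

4300.96 Hz


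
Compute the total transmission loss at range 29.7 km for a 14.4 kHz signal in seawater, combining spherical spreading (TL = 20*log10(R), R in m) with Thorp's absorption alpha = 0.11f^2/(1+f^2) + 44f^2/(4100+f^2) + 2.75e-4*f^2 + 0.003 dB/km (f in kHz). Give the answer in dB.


Step 1 (Thorp): alpha = 0.11*207.36/(1+207.36) + 44*207.36/(4100+207.36) + 2.75e-4*207.36 + 0.003 = 2.2877 dB/km
Step 2: TL_spread = 20*log10(29700) = 89.46 dB
Step 3: TL_abs = alpha*R = 2.2877 * 29.7 = 67.94 dB
Step 4: TL_total = 89.46 + 67.94 = 157.4

157.4 dB


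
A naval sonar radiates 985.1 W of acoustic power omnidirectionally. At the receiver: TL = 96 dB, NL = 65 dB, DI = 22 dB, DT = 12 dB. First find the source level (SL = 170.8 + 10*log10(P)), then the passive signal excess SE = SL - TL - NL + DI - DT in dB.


Step 1: SL = 170.8 + 10*log10(985.1) = 200.73 dB
Step 2: SE = SL - TL - NL + DI - DT = 200.73 - 96 - 65 + 22 - 12 = 49.73

49.73 dB


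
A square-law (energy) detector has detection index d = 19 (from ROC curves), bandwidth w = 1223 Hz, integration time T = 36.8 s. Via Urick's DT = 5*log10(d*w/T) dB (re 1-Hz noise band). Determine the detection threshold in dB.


14.0 dB


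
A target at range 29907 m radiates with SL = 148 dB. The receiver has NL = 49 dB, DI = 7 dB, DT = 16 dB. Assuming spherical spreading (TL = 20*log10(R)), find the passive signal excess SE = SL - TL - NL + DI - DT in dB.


Step 1: TL = 20*log10(29907) = 89.52 dB
Step 2: SE = 148 - 89.52 - 49 + 7 - 16 = 0.48

0.48 dB


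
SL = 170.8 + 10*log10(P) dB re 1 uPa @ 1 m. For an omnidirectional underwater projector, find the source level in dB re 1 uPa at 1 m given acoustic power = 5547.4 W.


208.24 dB


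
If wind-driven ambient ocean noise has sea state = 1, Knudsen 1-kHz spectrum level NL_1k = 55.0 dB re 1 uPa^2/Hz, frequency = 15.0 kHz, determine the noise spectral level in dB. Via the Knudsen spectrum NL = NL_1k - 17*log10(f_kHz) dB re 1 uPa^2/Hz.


NL = NL_1k - 17*log10(f_kHz) = 55.0 - 17*log10(15.0) = 55.0 - (19.99) = 35.01

35.01 dB


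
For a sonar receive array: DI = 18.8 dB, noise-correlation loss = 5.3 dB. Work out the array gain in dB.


AG = DI - L_corr = 18.8 - 5.3 = 13.5

13.5 dB


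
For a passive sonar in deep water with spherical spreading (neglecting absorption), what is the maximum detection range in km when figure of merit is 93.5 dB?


47.32 km


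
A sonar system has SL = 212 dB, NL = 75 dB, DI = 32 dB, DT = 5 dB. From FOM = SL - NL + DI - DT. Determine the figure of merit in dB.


FOM = SL - NL + DI - DT = 212 - 75 + 32 - 5 = 164

164 dB


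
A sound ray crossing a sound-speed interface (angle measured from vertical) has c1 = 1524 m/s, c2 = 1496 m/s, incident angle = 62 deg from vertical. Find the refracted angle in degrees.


sin(theta2) = (c2/c1)*sin(theta1) = (1496/1524)*sin(62 deg) = 0.86673
theta2 = arcsin(0.86673) = 60.08

60.08 deg


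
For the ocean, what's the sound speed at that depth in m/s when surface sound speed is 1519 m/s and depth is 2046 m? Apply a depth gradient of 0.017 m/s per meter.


c = 1519 + 0.017 * 2046 = 1553.782

1553.782 m/s


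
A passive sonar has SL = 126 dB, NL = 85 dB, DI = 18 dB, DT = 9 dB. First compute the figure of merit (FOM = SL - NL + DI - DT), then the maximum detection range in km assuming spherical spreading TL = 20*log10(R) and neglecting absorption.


Step 1: FOM = SL - NL + DI - DT = 126 - 85 + 18 - 9 = 50 dB
Step 2: at max range FOM = TL = 20*log10(R), so R = 10^(50/20) = 316.23 m = 0.32 km

0.32 km


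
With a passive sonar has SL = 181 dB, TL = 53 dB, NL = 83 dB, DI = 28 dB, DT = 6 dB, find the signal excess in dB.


SE = SL - TL - NL + DI - DT = 181 - 53 - 83 + 28 - 6 = 67

67 dB


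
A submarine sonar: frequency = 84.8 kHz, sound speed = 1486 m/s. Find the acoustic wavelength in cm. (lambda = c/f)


lambda = c/f = 1486 / 84800 = 0.0175 m = 1.75 cm

1.75 cm


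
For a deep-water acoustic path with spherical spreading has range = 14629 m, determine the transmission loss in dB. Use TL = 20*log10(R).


TL = 20*log10(14629) = 83.3

83.3 dB


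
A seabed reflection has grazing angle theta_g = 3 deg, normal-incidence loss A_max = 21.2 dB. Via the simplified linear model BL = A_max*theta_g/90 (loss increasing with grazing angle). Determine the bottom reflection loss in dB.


BL = A_max * theta_g / 90 = 21.2 * 3 / 90 = 0.71

0.71 dB


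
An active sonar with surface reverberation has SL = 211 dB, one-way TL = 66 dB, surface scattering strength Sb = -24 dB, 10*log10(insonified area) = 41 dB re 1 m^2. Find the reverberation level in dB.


RL = SL - 2*TL + Sb + 10*log10(A) = 211 - 2*66 + (-24) + 41 = 96

96 dB


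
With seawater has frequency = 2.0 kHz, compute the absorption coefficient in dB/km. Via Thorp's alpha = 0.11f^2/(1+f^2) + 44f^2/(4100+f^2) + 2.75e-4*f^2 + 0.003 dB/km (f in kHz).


f^2 = 4.0
alpha = 0.11*4.0/(1+4.0) + 44*4.0/(4100+4.0) + 2.75e-4*4.0 + 0.003 = 0.135

0.135 dB/km


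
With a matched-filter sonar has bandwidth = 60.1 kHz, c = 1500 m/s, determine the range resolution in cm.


dR = c/(2*BW) = 1500 / (2 * 60.1e3) = 0.0125 m = 1.25 cm

1.25 cm


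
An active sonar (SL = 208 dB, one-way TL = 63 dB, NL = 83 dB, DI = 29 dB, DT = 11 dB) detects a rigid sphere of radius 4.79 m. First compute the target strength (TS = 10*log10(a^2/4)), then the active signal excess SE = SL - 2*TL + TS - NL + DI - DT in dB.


Step 1: TS = 10*log10(4.79^2/4) = 7.59 dB
Step 2: SE = SL - 2*TL + TS - NL + DI - DT = 208 - 2*63 + (7.59) - 83 + 29 - 11 = 24.59

24.59 dB


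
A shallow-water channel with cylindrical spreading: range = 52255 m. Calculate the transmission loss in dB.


47.18 dB


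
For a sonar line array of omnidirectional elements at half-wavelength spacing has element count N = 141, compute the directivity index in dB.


21.49 dB


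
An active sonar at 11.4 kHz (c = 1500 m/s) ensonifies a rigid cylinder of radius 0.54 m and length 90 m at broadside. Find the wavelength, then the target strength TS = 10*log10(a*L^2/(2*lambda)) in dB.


Step 1: lambda = c/f = 1500/11400 = 0.13158 m
Step 2: TS = 10*log10(a*L^2/(2*lambda)) = 10*log10(0.54*90^2/(2*0.13158)) = 42.21

42.21 dB


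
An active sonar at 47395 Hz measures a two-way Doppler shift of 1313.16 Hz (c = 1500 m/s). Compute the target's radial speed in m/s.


From fd = 2*f*v/c, v = c*fd/(2*f) = 1500 * 1313.16 / (2*47395) = 20.78

20.78 m/s


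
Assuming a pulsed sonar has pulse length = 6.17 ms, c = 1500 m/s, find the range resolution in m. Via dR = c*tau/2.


dR = c*tau/2 = 1500 * 6.17e-3 / 2 = 4.6275

4.6275 m


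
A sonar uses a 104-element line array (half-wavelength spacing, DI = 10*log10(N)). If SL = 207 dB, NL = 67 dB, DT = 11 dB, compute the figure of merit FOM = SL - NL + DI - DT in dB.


149.17 dB


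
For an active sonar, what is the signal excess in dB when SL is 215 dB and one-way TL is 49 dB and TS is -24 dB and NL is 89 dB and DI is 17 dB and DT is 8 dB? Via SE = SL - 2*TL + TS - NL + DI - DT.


SE = SL - 2*TL + TS - NL + DI - DT = 215 - 2*49 + (-24) - 89 + 17 - 8 = 13

13 dB


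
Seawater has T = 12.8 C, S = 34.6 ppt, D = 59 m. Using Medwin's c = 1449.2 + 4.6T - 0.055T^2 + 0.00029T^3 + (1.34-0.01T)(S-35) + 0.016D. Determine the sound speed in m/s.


c = 1449.2 + 4.6*12.8 - 0.055*12.8^2 + 0.00029*12.8^3 + (1.34 - 0.01*12.8)*(34.6 - 35) + 0.016*59 = 1500.14

1500.14 m/s


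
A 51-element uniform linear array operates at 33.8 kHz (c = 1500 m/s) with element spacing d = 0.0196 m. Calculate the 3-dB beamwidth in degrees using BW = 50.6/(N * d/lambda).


Step 1: lambda = 1500/33800 = 0.04438 m
Step 2: d/lambda = 0.0196/0.04438 = 0.4416
Step 3: BW = 50.6/(N * d/lambda) = 50.6/(51 * 0.4416) = 2.25

2.25 deg


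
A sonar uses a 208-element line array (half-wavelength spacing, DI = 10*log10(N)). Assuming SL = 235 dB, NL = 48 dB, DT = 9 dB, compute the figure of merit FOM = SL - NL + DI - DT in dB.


201.18 dB


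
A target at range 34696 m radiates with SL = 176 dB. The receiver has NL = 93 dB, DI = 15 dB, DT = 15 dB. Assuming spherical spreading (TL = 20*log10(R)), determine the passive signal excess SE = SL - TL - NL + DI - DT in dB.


-7.81 dB


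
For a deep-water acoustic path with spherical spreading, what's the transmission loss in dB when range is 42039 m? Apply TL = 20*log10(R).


TL = 20*log10(42039) = 92.47

92.47 dB


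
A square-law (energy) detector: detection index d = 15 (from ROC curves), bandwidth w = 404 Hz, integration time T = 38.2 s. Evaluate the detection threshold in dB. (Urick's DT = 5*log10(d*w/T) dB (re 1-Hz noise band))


11.0 dB


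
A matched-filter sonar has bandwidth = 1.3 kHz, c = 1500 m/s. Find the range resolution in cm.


57.69 cm


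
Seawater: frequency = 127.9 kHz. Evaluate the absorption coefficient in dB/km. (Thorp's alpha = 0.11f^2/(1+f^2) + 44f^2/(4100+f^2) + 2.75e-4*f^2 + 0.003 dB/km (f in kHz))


f^2 = 16358.41
alpha = 0.11*16358.41/(1+16358.41) + 44*16358.41/(4100+16358.41) + 2.75e-4*16358.41 + 0.003 = 39.794

39.794 dB/km


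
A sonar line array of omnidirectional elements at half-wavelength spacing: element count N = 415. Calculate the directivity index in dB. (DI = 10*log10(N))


DI = 10*log10(415) = 26.18

26.18 dB


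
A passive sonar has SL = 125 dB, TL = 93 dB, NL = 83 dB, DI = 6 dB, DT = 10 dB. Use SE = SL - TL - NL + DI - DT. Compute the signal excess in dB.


SE = SL - TL - NL + DI - DT = 125 - 93 - 83 + 6 - 10 = -55

-55 dB


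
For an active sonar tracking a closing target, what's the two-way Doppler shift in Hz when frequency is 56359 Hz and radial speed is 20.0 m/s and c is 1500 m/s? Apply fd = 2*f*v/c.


fd = 2*f*v/c = 2 * 56359 * 20.0 / 1500 = 1502.91

1502.91 Hz


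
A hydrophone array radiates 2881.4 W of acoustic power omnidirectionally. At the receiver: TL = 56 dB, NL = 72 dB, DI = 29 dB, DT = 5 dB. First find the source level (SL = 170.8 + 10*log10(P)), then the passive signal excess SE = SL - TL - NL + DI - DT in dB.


Step 1: SL = 170.8 + 10*log10(2881.4) = 205.4 dB
Step 2: SE = SL - TL - NL + DI - DT = 205.4 - 56 - 72 + 29 - 5 = 101.4

101.4 dB


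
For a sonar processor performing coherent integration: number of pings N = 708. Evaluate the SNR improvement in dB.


28.5 dB


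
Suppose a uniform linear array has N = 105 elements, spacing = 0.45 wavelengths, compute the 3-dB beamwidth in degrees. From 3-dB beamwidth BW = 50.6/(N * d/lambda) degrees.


BW = 50.6 / (105 * 0.45) = 50.6 / 47.25 = 1.07

1.07 deg


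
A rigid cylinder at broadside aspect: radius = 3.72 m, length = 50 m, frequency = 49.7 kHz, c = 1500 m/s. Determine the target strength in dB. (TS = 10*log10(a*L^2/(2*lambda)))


lambda = 1500/49700 = 0.03018 m
TS = 10*log10(3.72*50^2/(2*0.03018)) = 51.88

51.88 dB


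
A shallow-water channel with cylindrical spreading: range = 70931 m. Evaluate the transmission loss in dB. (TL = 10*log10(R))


48.51 dB


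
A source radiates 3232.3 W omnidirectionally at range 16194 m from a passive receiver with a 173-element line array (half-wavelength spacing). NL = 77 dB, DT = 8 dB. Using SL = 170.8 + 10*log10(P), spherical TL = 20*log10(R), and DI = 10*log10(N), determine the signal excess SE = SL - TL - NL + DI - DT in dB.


Step 1: SL = 170.8 + 10*log10(3232.3) = 205.9 dB
Step 2: TL = 20*log10(16194) = 84.19 dB
Step 3: DI = 10*log10(173) = 22.38 dB
Step 4: SE = SL - TL - NL + DI - DT = 205.9 - 84.19 - 77 + 22.38 - 8 = 59.09

59.09 dB


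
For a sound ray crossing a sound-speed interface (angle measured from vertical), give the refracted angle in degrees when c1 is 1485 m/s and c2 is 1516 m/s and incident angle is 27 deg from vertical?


sin(theta2) = (c2/c1)*sin(theta1) = (1516/1485)*sin(27 deg) = 0.46347
theta2 = arcsin(0.46347) = 27.61

27.61 deg


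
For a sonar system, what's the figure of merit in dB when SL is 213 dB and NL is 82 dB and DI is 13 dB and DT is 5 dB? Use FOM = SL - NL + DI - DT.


139 dB


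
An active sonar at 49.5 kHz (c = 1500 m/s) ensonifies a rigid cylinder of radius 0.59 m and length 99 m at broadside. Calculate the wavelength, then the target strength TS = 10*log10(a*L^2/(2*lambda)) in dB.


Step 1: lambda = c/f = 1500/49500 = 0.0303 m
Step 2: TS = 10*log10(a*L^2/(2*lambda)) = 10*log10(0.59*99^2/(2*0.0303)) = 49.8

49.8 dB


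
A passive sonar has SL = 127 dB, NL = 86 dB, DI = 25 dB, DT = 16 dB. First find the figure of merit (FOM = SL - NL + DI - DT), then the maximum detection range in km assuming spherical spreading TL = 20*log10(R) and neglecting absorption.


Step 1: FOM = SL - NL + DI - DT = 127 - 86 + 25 - 16 = 50 dB
Step 2: at max range FOM = TL = 20*log10(R), so R = 10^(50/20) = 316.23 m = 0.32 km

0.32 km


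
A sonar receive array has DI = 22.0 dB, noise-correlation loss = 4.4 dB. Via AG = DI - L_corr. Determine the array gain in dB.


AG = DI - L_corr = 22.0 - 4.4 = 17.6

17.6 dB


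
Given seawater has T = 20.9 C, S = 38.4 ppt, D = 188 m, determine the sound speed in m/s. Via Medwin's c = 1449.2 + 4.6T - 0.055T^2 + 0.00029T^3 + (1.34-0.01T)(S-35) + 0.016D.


c = 1449.2 + 4.6*20.9 - 0.055*20.9^2 + 0.00029*20.9^3 + (1.34 - 0.01*20.9)*(38.4 - 35) + 0.016*188 = 1530.82

1530.82 m/s


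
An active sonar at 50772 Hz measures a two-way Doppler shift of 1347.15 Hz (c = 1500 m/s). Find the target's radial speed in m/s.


19.9 m/s


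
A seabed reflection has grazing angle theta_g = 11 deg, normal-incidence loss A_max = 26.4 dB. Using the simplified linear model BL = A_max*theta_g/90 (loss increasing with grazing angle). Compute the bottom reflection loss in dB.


BL = A_max * theta_g / 90 = 26.4 * 11 / 90 = 3.23

3.23 dB


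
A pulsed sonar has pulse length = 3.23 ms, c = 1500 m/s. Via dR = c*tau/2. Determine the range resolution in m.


2.4225 m


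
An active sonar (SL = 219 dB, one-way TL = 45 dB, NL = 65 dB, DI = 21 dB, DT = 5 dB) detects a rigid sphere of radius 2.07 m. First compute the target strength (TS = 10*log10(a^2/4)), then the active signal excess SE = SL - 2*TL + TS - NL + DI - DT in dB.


Step 1: TS = 10*log10(2.07^2/4) = 0.3 dB
Step 2: SE = SL - 2*TL + TS - NL + DI - DT = 219 - 2*45 + (0.3) - 65 + 21 - 5 = 80.3

80.3 dB


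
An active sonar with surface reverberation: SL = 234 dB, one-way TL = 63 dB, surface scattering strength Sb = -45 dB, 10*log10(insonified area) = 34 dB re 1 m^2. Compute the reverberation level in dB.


RL = SL - 2*TL + Sb + 10*log10(A) = 234 - 2*63 + (-45) + 34 = 97

97 dB


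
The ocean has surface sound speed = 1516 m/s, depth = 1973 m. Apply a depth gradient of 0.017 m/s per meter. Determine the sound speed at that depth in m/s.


c = 1516 + 0.017 * 1973 = 1549.541

1549.541 m/s


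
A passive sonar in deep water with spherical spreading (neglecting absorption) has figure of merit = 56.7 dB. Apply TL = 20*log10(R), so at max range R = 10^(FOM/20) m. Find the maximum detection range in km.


0.68 km


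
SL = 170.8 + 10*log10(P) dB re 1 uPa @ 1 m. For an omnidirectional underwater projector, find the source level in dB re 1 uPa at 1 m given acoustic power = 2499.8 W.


SL = 170.8 + 10*log10(2499.8) = 170.8 + 33.98 = 204.78

204.78 dB


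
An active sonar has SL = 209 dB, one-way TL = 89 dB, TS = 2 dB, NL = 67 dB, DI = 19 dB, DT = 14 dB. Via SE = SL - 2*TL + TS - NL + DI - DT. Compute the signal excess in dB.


-29 dB


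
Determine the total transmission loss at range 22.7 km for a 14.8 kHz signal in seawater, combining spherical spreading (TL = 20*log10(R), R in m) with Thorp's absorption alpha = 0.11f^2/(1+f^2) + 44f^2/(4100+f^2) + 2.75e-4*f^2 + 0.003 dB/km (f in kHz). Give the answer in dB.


141.7 dB


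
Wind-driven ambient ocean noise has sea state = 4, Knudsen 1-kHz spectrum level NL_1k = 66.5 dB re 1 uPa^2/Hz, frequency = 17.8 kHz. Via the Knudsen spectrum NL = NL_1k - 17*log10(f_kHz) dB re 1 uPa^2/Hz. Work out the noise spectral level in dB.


45.24 dB


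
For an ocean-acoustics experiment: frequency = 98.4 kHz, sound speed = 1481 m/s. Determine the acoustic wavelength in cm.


1.51 cm


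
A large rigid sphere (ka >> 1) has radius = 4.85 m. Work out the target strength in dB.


TS = 10*log10(4.85^2 / 4) = 10*log10(5.880625) = 7.69

7.69 dB


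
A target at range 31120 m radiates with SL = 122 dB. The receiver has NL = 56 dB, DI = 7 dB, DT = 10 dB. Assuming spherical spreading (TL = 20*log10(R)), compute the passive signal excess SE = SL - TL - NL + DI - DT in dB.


-26.86 dB


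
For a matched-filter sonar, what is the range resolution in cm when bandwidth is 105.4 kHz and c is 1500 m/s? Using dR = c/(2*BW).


dR = c/(2*BW) = 1500 / (2 * 105.4e3) = 0.0071 m = 0.71 cm

0.71 cm


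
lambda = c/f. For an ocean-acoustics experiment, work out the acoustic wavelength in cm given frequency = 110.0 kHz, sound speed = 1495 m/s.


lambda = c/f = 1495 / 110000 = 0.0136 m = 1.36 cm

1.36 cm


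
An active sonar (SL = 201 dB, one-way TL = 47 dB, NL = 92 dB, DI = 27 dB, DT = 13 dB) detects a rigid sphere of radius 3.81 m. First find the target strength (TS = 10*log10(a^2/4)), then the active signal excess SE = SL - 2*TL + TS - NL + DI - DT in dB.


Step 1: TS = 10*log10(3.81^2/4) = 5.6 dB
Step 2: SE = SL - 2*TL + TS - NL + DI - DT = 201 - 2*47 + (5.6) - 92 + 27 - 13 = 34.6

34.6 dB


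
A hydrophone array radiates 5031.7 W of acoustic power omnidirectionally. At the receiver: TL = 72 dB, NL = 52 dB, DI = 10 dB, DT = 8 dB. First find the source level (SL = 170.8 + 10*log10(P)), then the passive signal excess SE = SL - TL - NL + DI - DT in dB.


Step 1: SL = 170.8 + 10*log10(5031.7) = 207.82 dB
Step 2: SE = SL - TL - NL + DI - DT = 207.82 - 72 - 52 + 10 - 8 = 85.82

85.82 dB


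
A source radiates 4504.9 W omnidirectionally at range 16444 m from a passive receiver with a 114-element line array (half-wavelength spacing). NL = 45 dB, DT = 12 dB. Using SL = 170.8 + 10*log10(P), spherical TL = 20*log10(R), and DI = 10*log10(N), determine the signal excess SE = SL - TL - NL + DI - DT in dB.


86.59 dB


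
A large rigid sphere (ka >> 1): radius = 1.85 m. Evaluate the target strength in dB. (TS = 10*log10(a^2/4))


TS = 10*log10(1.85^2 / 4) = 10*log10(0.855625) = -0.68

-0.68 dB


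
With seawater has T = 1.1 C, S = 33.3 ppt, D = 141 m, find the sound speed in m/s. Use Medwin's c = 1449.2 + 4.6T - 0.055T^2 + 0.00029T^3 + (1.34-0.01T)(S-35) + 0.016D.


c = 1449.2 + 4.6*1.1 - 0.055*1.1^2 + 0.00029*1.1^3 + (1.34 - 0.01*1.1)*(33.3 - 35) + 0.016*141 = 1454.19

1454.19 m/s


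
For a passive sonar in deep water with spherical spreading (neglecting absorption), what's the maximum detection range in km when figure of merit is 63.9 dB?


1.57 km


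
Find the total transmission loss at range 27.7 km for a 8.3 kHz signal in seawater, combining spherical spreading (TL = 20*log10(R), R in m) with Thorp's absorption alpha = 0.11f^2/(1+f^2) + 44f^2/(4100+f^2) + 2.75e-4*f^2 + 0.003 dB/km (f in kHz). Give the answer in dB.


Step 1 (Thorp): alpha = 0.11*68.89/(1+68.89) + 44*68.89/(4100+68.89) + 2.75e-4*68.89 + 0.003 = 0.8575 dB/km
Step 2: TL_spread = 20*log10(27700) = 88.85 dB
Step 3: TL_abs = alpha*R = 0.8575 * 27.7 = 23.75 dB
Step 4: TL_total = 88.85 + 23.75 = 112.6

112.6 dB


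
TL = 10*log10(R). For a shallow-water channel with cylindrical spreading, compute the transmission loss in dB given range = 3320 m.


35.21 dB


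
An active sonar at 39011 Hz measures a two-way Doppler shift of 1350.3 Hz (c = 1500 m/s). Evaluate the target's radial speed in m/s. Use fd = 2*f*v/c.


From fd = 2*f*v/c, v = c*fd/(2*f) = 1500 * 1350.3 / (2*39011) = 25.96

25.96 m/s


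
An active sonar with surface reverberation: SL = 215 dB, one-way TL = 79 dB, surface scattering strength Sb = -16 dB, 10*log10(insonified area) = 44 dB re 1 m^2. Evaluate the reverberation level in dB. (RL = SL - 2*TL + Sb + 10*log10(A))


85 dB


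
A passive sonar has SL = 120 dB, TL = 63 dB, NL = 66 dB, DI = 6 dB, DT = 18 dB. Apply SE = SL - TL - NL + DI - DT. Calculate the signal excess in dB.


SE = SL - TL - NL + DI - DT = 120 - 63 - 66 + 6 - 18 = -21

-21 dB


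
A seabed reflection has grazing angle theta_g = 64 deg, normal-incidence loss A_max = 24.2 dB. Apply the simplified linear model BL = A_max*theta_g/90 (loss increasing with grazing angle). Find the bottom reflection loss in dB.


BL = A_max * theta_g / 90 = 24.2 * 64 / 90 = 17.21

17.21 dB


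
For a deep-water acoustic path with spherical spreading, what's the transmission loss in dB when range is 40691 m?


TL = 20*log10(40691) = 92.19

92.19 dB


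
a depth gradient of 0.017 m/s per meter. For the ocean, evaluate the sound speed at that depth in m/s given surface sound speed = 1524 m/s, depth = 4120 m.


1594.04 m/s


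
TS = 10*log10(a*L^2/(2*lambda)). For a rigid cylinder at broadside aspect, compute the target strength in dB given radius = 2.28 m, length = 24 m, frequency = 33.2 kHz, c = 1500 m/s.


lambda = 1500/33200 = 0.04518 m
TS = 10*log10(2.28*24^2/(2*0.04518)) = 41.62

41.62 dB
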